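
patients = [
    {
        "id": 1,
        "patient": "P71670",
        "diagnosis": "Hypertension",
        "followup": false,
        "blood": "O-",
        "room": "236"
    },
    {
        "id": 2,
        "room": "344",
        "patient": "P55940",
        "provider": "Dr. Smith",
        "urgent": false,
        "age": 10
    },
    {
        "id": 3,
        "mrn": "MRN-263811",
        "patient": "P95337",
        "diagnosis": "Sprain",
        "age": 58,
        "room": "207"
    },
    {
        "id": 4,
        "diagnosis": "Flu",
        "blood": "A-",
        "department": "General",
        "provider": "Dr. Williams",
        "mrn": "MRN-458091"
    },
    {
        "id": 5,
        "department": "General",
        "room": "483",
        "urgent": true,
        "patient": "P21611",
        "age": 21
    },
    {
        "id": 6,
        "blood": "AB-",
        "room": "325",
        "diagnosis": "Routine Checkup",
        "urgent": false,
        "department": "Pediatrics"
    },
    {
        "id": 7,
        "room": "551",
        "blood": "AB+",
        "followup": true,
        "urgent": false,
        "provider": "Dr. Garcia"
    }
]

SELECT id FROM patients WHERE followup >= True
[7]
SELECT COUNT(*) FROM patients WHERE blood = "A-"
1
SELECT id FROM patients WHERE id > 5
[6, 7]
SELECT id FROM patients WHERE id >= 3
[3, 4, 5, 6, 7]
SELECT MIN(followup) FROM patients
False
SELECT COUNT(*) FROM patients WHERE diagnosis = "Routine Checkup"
1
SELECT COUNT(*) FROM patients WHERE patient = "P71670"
1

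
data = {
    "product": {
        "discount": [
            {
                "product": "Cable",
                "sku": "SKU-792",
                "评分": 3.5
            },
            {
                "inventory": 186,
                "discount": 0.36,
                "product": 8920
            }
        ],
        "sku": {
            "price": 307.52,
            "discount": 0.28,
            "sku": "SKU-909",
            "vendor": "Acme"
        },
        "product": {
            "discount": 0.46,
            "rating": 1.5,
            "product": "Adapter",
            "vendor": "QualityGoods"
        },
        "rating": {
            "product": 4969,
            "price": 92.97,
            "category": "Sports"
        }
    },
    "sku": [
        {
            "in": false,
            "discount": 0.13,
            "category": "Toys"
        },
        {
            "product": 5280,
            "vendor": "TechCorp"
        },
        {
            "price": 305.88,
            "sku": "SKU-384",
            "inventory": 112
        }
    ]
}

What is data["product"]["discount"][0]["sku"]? "SKU-792"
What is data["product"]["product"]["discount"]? 0.46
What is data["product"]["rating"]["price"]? 92.97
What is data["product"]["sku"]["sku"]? "SKU-909"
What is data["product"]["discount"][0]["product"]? "Cable"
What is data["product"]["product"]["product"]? "Adapter"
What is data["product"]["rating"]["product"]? 4969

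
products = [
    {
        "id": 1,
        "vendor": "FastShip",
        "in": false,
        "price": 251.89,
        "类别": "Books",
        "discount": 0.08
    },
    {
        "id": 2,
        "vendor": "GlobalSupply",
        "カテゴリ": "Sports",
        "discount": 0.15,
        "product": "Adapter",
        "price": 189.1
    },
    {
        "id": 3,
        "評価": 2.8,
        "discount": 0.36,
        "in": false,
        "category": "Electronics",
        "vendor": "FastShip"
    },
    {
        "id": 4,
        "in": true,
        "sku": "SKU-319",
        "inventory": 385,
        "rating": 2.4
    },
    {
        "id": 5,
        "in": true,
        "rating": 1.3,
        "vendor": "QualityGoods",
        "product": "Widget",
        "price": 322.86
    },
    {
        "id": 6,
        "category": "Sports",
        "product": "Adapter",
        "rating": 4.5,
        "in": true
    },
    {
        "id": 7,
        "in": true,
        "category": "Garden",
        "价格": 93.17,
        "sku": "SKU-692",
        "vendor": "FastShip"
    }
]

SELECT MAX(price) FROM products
322.86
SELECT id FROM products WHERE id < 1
[]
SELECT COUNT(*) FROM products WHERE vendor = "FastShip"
3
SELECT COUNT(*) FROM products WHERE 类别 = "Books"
1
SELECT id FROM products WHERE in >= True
[4, 5, 6, 7]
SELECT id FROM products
[1, 2, 3, 4, 5, 6, 7]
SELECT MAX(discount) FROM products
0.36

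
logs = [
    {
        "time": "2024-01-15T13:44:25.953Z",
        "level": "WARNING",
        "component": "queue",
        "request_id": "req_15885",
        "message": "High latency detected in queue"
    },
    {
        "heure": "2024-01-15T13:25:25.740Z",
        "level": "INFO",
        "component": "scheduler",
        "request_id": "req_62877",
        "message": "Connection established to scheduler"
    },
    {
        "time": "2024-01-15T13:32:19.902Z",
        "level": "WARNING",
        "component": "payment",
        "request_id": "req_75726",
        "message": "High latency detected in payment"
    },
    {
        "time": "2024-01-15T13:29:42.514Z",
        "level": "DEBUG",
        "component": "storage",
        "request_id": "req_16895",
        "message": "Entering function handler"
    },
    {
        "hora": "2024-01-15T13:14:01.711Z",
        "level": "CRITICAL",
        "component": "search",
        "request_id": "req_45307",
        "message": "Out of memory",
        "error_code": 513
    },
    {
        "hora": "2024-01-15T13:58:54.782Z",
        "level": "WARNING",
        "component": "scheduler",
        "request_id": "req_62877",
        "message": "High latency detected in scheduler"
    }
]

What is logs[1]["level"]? "INFO"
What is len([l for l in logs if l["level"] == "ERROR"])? 0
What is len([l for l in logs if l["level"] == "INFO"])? 1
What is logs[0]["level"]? "WARNING"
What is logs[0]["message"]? "High latency detected in queue"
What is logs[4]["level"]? "CRITICAL"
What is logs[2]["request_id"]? "req_75726"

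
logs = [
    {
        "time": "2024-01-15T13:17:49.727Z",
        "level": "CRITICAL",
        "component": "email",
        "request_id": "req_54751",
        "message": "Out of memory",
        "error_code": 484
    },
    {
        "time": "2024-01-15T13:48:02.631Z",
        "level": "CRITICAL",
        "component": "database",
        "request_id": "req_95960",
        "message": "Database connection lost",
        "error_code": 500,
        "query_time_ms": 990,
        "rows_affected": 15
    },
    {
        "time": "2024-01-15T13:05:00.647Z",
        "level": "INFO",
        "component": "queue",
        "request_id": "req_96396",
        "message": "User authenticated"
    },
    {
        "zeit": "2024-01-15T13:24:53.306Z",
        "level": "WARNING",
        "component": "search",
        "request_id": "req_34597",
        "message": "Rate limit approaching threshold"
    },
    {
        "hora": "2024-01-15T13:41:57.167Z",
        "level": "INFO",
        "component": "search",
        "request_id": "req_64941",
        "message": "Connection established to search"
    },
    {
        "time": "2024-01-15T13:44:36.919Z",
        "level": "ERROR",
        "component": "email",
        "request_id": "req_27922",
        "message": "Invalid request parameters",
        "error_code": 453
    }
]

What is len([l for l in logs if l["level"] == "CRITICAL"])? 2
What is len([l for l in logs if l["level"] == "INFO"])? 2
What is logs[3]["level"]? "WARNING"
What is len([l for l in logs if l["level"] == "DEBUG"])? 0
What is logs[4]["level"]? "INFO"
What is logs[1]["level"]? "CRITICAL"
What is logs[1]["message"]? "Database connection lost"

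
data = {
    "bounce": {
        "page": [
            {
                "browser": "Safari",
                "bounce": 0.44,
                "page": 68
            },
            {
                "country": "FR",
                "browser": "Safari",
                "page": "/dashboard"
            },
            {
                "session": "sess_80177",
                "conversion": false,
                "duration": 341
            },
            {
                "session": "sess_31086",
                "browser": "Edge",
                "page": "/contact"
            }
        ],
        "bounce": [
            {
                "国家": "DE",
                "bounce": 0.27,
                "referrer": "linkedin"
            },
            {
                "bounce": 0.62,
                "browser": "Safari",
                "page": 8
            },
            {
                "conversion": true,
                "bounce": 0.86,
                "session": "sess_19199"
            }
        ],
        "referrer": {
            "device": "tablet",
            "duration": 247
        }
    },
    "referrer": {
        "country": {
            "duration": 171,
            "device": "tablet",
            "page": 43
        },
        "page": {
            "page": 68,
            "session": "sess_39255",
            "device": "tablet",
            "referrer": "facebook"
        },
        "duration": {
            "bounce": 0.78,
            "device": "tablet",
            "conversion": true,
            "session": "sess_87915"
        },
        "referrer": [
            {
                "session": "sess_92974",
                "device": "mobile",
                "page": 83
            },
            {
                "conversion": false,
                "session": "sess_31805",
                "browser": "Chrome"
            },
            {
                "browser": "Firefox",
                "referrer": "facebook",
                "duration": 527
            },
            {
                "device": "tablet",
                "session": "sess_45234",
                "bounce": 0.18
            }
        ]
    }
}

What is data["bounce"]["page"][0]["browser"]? "Safari"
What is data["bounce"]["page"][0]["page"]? 68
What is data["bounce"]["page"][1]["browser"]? "Safari"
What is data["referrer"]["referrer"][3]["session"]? "sess_45234"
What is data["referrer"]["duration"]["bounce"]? 0.78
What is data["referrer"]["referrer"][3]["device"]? "tablet"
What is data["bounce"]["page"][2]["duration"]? 341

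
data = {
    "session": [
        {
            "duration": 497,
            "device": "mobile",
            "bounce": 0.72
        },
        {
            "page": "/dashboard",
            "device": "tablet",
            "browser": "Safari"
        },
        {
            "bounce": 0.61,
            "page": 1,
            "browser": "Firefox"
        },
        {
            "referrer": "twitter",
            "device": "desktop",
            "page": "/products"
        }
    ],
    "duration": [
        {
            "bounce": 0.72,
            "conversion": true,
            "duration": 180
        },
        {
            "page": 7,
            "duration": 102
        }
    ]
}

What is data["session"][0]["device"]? "mobile"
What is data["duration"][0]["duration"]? 180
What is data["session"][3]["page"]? "/products"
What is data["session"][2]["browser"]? "Firefox"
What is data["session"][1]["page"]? "/dashboard"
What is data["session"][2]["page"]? 1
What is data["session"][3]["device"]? "desktop"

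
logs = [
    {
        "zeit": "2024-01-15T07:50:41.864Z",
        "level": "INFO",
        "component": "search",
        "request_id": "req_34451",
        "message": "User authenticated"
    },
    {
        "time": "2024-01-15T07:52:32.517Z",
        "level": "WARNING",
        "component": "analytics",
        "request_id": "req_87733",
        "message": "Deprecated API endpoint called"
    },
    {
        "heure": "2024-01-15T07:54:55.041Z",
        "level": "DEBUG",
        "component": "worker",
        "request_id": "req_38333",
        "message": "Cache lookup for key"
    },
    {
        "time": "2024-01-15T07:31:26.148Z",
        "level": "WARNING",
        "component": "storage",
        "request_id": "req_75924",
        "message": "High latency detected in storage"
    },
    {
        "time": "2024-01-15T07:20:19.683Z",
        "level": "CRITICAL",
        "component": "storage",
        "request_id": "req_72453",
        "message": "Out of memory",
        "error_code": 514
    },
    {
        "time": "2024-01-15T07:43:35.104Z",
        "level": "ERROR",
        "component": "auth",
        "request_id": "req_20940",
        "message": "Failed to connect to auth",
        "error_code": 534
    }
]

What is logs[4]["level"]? "CRITICAL"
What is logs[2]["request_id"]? "req_38333"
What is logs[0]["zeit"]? "2024-01-15T07:50:41.864Z"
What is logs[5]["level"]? "ERROR"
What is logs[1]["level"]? "WARNING"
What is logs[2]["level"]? "DEBUG"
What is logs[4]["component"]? "storage"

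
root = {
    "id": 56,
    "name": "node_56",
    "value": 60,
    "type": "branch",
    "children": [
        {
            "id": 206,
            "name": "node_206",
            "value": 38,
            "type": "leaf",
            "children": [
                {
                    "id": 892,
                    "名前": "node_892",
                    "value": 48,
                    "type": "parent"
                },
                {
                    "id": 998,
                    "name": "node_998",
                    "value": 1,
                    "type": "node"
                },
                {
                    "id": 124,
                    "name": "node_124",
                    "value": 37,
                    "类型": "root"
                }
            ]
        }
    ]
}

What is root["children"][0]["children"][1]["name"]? "node_998"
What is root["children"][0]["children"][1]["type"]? "node"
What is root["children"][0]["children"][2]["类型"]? "root"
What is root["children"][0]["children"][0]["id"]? 892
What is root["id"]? 56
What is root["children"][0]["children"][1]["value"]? 1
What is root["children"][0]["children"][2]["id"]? 124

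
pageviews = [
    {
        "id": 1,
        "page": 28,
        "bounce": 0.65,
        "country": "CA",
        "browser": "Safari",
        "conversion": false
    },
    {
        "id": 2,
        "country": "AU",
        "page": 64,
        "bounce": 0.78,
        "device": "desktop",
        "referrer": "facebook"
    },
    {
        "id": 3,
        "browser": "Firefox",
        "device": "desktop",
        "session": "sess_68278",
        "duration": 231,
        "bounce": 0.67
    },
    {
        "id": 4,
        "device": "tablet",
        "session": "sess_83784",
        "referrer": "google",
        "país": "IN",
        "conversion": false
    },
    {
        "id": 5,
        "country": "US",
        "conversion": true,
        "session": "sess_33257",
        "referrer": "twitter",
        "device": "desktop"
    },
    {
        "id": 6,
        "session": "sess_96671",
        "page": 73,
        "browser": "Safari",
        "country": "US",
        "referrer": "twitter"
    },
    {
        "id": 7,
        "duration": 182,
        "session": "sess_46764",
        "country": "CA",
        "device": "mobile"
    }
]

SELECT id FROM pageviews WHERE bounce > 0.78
[]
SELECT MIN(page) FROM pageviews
28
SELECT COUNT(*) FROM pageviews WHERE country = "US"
2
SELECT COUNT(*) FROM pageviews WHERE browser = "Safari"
2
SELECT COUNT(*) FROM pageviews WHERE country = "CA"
2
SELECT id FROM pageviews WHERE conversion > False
[5]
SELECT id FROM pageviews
[1, 2, 3, 4, 5, 6, 7]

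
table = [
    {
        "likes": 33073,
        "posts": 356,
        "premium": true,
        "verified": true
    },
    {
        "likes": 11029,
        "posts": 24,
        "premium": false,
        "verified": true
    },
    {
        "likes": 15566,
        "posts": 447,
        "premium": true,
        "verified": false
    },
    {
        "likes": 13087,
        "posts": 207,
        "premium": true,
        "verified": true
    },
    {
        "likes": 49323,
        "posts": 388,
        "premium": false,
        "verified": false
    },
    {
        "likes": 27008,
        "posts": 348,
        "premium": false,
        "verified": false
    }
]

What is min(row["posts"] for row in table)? 24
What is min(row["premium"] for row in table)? False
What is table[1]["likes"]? 11029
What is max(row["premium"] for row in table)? True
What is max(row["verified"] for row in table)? True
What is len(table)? 6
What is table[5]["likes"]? 27008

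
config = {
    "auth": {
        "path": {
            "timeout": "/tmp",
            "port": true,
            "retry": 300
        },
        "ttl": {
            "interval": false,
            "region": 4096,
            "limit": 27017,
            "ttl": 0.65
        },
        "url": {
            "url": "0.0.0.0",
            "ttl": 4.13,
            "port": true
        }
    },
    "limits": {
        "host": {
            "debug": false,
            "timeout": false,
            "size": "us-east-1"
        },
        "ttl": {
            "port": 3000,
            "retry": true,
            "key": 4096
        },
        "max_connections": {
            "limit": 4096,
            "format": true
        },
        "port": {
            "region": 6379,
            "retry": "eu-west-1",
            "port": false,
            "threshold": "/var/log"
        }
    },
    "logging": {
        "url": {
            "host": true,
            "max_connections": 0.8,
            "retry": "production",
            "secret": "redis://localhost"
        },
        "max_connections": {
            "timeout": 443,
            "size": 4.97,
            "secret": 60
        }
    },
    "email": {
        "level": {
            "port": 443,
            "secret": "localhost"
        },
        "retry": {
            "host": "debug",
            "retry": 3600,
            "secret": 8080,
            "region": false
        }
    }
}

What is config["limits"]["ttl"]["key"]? 4096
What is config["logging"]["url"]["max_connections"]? 0.8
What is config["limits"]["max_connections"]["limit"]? 4096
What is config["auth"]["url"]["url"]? "0.0.0.0"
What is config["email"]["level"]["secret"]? "localhost"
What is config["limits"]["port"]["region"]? 6379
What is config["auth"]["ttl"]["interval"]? False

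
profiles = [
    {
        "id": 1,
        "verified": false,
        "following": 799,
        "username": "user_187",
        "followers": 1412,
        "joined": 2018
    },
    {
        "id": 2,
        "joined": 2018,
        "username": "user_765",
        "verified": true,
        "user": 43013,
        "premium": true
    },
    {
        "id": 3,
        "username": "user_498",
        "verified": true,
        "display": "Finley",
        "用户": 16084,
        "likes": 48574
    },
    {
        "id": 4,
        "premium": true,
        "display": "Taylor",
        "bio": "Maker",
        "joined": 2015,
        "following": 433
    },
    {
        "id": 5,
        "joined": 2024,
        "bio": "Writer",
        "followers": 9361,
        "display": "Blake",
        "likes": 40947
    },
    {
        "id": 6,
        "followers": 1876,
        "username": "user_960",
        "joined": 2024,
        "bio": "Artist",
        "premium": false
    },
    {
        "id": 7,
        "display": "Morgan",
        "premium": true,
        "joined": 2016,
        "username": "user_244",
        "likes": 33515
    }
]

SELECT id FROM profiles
[1, 2, 3, 4, 5, 6, 7]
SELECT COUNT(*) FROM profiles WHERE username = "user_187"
1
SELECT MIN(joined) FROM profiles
2015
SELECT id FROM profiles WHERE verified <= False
[1]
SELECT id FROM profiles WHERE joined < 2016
[4]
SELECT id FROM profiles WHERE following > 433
[1]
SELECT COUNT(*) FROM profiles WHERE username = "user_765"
1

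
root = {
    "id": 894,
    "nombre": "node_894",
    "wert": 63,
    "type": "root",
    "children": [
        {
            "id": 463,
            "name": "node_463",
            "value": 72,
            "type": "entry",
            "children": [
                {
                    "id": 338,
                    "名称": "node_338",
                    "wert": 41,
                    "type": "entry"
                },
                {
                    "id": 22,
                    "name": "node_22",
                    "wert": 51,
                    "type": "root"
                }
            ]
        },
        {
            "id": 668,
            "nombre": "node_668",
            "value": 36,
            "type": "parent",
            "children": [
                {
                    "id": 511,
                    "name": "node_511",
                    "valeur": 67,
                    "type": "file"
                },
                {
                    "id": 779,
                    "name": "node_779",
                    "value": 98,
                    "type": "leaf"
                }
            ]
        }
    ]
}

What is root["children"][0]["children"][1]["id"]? 22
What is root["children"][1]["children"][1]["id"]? 779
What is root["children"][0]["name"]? "node_463"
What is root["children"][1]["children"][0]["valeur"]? 67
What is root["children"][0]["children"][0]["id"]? 338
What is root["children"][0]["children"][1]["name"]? "node_22"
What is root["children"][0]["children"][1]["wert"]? 51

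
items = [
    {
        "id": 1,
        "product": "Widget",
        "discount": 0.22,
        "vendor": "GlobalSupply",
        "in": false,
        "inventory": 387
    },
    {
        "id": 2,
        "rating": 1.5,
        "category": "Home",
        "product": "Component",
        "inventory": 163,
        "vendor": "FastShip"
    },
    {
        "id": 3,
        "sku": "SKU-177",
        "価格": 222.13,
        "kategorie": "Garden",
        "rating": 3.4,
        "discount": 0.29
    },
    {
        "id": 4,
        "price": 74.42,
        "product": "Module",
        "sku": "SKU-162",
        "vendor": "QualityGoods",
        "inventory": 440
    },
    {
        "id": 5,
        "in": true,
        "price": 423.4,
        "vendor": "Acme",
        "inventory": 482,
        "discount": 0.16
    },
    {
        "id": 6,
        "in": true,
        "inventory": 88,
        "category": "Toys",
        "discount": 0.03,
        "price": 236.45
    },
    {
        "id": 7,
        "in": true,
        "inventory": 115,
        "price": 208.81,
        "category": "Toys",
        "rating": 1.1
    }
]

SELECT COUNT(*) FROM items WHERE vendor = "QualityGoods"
1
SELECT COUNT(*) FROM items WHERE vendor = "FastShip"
1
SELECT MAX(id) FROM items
7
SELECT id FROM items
[1, 2, 3, 4, 5, 6, 7]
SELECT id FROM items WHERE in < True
[1]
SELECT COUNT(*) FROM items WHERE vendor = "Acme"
1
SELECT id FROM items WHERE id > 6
[7]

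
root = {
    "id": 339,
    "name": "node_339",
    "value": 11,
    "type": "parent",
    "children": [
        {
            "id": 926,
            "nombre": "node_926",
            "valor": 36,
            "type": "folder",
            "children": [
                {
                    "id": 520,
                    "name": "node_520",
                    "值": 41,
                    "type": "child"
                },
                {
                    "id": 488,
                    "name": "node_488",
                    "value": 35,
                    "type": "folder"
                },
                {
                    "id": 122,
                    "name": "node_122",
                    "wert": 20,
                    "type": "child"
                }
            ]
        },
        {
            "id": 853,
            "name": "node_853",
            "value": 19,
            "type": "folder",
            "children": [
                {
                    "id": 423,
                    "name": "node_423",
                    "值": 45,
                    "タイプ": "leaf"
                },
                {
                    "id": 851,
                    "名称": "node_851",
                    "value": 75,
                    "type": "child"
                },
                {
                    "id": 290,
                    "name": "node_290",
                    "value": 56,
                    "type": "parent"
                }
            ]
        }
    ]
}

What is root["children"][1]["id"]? 853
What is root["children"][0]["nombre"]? "node_926"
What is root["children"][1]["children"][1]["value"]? 75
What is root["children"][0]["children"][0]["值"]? 41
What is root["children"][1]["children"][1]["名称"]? "node_851"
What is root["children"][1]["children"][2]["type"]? "parent"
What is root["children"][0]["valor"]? 36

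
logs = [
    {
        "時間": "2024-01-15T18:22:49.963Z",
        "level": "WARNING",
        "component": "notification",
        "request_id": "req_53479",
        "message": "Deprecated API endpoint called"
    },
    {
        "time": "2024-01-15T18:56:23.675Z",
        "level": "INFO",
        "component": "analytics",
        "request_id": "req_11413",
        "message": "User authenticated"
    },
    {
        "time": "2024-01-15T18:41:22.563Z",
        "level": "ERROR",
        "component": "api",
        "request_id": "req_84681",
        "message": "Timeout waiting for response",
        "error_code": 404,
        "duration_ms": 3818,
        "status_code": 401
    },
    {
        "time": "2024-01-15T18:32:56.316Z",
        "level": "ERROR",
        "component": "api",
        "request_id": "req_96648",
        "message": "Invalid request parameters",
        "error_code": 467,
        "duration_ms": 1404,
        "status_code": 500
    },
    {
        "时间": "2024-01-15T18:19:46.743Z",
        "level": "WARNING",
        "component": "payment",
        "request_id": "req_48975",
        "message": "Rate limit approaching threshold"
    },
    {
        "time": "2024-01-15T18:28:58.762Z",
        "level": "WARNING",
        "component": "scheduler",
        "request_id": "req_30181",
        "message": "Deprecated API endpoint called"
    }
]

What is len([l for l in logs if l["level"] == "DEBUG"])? 0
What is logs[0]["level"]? "WARNING"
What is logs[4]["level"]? "WARNING"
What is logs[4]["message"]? "Rate limit approaching threshold"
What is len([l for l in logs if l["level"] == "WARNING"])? 3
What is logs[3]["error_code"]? 467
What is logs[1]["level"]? "INFO"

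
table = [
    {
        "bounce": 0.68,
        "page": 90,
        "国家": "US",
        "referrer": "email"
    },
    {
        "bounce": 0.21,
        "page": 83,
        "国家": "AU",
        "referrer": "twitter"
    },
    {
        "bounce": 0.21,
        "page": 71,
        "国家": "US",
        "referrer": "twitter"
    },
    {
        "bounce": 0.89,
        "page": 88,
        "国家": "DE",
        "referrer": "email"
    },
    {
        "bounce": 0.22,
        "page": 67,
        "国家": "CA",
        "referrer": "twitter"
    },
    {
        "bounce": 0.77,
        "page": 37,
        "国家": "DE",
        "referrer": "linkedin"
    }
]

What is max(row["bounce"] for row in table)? 0.89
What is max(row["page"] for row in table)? 90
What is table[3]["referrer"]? "email"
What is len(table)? 6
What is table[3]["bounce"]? 0.89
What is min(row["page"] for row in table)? 37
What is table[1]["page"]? 83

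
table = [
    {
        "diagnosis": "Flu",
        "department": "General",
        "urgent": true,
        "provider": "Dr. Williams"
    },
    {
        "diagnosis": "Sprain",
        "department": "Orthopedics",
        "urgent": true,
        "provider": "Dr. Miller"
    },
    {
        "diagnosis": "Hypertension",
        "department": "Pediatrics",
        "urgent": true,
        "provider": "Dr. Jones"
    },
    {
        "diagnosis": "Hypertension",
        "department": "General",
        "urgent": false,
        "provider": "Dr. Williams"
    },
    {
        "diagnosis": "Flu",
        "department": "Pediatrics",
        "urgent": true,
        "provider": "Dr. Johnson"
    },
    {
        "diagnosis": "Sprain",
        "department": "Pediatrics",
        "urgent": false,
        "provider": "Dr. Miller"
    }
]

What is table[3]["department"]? "General"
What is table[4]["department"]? "Pediatrics"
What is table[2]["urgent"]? True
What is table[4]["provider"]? "Dr. Johnson"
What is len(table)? 6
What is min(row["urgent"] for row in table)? False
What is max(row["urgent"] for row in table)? True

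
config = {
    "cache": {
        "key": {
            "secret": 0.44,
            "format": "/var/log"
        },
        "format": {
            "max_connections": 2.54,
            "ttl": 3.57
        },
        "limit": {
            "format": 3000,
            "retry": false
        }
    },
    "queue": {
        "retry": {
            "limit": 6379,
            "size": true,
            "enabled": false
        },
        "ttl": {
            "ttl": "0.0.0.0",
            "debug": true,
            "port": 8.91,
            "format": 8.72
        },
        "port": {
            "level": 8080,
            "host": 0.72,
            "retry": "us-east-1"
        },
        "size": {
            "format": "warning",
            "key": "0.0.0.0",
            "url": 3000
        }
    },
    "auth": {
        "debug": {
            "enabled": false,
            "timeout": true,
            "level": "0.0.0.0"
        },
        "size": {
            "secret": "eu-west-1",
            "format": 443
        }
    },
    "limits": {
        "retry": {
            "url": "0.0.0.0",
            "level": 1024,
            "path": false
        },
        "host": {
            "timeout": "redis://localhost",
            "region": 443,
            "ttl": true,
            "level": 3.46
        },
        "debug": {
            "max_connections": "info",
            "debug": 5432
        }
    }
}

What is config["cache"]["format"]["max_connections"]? 2.54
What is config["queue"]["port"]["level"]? 8080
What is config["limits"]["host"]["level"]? 3.46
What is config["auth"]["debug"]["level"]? "0.0.0.0"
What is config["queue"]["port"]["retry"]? "us-east-1"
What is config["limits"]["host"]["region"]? 443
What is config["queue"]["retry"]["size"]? True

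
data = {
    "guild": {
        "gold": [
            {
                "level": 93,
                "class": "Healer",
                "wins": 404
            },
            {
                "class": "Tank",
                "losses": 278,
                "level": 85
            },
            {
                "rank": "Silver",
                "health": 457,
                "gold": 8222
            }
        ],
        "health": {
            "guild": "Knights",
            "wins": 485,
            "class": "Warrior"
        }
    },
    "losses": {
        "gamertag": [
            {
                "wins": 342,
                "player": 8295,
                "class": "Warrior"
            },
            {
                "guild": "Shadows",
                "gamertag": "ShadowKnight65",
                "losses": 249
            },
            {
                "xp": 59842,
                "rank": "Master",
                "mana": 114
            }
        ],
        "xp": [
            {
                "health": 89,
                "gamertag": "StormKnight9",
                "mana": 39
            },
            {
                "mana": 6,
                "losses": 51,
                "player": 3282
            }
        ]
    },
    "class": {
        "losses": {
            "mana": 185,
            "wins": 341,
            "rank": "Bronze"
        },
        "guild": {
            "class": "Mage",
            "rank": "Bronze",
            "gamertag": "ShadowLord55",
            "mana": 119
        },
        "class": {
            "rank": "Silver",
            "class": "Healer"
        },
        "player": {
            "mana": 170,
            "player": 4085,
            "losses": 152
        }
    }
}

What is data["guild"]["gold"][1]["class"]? "Tank"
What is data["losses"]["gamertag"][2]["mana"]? 114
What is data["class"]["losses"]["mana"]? 185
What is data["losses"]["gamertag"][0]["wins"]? 342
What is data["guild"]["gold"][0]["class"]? "Healer"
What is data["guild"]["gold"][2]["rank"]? "Silver"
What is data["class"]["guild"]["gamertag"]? "ShadowLord55"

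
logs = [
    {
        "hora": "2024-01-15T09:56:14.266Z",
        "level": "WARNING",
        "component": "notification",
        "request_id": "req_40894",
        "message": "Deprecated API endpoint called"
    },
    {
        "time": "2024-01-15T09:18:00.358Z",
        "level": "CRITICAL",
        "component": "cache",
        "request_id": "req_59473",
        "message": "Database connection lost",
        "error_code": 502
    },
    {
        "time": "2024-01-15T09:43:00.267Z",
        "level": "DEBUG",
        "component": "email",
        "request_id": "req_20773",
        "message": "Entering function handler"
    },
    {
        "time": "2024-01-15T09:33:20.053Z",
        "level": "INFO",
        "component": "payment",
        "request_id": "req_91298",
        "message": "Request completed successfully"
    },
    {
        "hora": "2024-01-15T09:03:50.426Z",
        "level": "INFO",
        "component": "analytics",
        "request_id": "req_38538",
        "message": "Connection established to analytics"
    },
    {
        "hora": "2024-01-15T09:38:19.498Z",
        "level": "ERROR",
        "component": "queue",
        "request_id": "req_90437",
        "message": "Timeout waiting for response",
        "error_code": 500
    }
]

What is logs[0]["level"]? "WARNING"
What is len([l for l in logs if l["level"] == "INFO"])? 2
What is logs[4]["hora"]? "2024-01-15T09:03:50.426Z"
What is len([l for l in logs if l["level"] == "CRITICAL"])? 1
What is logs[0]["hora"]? "2024-01-15T09:56:14.266Z"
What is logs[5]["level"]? "ERROR"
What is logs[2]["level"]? "DEBUG"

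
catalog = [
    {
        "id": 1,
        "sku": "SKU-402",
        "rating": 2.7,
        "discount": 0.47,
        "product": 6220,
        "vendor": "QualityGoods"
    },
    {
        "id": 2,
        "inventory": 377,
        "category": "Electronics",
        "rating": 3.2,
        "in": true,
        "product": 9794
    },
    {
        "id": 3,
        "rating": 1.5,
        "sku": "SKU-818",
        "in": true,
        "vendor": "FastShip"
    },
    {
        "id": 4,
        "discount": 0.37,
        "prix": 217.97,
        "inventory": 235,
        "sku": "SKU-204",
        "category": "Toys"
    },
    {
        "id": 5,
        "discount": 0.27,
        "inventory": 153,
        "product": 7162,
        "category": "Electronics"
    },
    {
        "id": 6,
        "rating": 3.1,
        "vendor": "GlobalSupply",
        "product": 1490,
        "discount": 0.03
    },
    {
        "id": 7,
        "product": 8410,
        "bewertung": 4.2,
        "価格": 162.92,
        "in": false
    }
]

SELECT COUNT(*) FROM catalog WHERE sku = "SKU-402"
1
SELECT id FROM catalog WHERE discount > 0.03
[1, 4, 5]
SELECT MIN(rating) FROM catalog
1.5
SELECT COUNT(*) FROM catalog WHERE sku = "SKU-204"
1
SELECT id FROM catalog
[1, 2, 3, 4, 5, 6, 7]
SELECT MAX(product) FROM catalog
9794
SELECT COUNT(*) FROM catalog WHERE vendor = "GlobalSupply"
1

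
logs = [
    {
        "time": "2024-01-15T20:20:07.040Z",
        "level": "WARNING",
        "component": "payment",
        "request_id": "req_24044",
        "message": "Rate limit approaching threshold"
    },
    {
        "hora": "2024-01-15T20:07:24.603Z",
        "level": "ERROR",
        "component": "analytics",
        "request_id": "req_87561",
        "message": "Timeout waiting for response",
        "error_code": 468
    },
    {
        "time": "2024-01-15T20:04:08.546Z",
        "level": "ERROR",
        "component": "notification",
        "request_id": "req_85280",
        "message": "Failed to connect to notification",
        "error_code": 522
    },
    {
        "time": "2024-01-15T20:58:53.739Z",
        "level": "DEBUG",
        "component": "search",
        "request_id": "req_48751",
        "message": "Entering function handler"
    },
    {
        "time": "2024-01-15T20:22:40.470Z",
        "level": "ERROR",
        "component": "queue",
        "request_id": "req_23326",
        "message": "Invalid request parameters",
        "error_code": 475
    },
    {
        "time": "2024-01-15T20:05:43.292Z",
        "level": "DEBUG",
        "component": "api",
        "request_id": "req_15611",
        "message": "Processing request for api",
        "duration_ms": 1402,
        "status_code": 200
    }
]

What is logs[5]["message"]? "Processing request for api"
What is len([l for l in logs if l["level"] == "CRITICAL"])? 0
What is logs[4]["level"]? "ERROR"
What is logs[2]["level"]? "ERROR"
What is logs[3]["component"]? "search"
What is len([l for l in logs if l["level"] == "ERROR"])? 3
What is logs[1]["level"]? "ERROR"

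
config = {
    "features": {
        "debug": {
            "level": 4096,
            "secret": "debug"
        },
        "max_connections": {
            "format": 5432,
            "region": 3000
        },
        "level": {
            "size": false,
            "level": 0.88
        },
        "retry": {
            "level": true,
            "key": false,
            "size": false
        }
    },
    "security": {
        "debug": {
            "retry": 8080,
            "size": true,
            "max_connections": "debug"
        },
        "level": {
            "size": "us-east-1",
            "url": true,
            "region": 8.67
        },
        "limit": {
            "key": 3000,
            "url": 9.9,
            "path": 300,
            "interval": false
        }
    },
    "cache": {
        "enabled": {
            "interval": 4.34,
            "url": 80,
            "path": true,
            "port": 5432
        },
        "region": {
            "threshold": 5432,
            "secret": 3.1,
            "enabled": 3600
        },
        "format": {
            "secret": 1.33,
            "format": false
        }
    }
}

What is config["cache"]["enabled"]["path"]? True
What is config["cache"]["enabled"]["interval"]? 4.34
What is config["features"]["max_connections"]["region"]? 3000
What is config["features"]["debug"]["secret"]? "debug"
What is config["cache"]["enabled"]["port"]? 5432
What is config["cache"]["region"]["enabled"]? 3600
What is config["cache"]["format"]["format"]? False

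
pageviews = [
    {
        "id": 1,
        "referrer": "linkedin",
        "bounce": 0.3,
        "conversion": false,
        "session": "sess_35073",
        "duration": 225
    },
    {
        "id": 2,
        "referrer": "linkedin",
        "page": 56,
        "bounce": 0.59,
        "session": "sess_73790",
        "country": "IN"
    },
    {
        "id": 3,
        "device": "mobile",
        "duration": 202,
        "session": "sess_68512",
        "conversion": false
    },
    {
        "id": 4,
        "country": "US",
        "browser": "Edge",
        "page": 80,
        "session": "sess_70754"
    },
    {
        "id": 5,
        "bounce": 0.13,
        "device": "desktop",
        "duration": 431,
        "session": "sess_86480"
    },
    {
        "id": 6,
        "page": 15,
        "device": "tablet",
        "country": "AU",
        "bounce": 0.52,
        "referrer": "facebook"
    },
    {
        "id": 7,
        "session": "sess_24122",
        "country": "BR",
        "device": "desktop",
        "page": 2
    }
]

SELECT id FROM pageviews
[1, 2, 3, 4, 5, 6, 7]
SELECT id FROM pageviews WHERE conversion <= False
[1, 3]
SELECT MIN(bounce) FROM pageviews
0.13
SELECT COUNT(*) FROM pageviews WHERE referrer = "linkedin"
2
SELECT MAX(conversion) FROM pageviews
False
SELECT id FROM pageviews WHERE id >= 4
[4, 5, 6, 7]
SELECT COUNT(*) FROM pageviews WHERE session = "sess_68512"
1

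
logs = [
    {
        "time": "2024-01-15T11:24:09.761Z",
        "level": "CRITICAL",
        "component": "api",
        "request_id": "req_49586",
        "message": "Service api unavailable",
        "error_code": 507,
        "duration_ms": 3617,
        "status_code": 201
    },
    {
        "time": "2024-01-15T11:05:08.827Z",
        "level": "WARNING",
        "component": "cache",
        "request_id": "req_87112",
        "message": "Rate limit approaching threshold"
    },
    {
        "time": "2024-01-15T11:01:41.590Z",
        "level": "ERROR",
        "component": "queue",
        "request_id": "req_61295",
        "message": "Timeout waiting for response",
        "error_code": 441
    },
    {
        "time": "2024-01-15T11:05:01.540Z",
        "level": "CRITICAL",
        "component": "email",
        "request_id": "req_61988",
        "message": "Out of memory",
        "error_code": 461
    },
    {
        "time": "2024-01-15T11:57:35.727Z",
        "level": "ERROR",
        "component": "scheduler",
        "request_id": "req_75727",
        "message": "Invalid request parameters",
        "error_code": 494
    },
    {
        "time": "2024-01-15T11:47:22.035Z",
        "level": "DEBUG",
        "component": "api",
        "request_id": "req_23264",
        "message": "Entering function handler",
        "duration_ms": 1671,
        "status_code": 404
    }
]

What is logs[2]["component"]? "queue"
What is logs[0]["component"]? "api"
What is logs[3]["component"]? "email"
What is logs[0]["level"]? "CRITICAL"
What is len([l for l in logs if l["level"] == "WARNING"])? 1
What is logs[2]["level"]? "ERROR"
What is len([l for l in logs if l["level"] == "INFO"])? 0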